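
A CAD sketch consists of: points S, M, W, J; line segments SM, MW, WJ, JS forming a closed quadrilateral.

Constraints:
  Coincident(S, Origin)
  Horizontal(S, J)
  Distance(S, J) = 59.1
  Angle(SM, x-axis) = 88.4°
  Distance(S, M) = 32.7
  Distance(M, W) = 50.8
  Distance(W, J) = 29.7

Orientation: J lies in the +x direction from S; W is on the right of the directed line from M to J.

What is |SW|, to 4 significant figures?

31.80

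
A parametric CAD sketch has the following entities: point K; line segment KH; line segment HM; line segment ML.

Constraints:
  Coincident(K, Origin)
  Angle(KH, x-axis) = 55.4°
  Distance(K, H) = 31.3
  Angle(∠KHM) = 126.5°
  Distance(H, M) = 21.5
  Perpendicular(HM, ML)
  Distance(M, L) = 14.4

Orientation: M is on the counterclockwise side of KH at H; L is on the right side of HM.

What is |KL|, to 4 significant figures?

56.34

∠KHM = 126.5°, so HM runs at 55.4° + (180° − 126.5°) = 108.9° from the x-axis; with |HM| = 21.5, M = H + 21.5·(cos 108.9°, sin 108.9°) = (10.81, 46.11). HM ⟂ ML; with |ML| = 14.4 on the right of HM, L = M + 14.4·(0.9461, 0.3239) = (24.43, 50.77). Then |KL| = |L − K| = 56.34.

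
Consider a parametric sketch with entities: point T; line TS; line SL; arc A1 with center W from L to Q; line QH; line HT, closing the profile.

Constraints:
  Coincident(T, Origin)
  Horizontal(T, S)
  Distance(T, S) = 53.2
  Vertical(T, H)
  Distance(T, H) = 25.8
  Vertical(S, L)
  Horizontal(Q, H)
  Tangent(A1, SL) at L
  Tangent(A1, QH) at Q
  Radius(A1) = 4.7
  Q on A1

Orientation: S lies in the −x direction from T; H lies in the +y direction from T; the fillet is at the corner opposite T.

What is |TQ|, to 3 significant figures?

54.9

The virtual corner opposite T is at (-53.2, 25.8). The tangent condition forces WL to be normal to SL and tangency of A1 to QH means the radius WQ is perpendicular to QH, with radius 4.7, so the center W sits 4.7 in from both sides at W = (-48.5, 21.1). That places the tangent points at L = (-53.2, 21.1) on SL and Q = (-48.5, 25.8) on QH. Then |TQ| = |Q − T| = 54.9.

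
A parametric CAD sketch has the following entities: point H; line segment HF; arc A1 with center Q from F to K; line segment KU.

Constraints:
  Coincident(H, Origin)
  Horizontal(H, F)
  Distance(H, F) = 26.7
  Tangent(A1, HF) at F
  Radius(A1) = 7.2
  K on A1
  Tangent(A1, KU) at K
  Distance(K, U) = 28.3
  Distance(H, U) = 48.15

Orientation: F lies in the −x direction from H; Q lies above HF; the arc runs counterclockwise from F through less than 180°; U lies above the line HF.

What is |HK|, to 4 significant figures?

22.62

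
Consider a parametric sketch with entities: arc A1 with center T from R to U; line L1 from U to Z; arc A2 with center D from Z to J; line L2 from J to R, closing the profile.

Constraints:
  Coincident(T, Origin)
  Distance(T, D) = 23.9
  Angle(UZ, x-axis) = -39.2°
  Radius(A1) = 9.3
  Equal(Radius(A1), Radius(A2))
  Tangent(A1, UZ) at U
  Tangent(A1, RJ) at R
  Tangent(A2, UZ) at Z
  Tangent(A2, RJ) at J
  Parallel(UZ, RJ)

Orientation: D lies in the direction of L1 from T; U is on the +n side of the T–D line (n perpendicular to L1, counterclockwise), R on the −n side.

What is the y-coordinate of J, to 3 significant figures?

-22.3

The slot axis is L1's direction at -39.2°, so u = (cos -39.2°, sin -39.2°) = (0.775, -0.632) and n = (−sin -39.2°, cos -39.2°) = (0.632, 0.775). T is at the origin and D lies 23.9 along u from T, so D = 23.9·u = (18.5, -15.1). Tangency of A1 to both parallel lines with radius 9.3 puts U and R at T ± 9.3·n: U = (5.88, 7.21), R = (-5.88, -7.21). Equal radii place Z and J the same way about D: Z = D + 9.3·n = (24.4, -7.90), J = D − 9.3·n = (12.6, -22.3). So J.y = -22.3.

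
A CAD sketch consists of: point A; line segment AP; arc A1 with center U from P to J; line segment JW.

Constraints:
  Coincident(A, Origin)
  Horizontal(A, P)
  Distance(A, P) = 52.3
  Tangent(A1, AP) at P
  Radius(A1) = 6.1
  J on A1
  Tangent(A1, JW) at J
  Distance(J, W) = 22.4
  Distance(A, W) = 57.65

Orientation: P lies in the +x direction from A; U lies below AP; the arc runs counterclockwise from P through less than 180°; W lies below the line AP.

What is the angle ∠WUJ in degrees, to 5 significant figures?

74.767°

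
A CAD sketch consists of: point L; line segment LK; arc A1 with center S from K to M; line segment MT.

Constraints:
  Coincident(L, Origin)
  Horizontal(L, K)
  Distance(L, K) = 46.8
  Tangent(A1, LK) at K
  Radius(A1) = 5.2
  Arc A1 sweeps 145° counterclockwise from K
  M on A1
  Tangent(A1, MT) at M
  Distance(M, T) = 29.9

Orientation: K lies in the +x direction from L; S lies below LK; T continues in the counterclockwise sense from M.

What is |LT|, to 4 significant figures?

73.31

L is at the origin; L and K share the same y with |LK| = 46.8 and K on the +x side, so K = (46.80, 0.000). A1 meets LK tangentially, so SK is at right angles to LK, so S = K + (0, -5.2) = (46.80, -5.200). On A1, K sits at bearing 90° from S; a 145° counterclockwise sweep puts M at bearing 235°, so M = S + 5.2·(cos 235°, sin 235°) = (43.82, -9.460). Tangency of A1 to MT means the radius SM is perpendicular to MT, so MT runs along (−sin 235°, cos 235°); with |MT| = 29.9, T = (68.31, -26.61). Then |LT| = |T − L| = 73.31.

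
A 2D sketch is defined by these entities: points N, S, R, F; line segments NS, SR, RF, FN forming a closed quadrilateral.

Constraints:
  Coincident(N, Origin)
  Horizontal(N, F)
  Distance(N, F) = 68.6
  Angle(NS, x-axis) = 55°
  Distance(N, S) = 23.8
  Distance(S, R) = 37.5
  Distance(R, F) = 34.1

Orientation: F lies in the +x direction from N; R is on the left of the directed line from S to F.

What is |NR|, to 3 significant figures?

57.6

Checks: |SR| = 37.50 ✓; |RF| = 34.10 ✓.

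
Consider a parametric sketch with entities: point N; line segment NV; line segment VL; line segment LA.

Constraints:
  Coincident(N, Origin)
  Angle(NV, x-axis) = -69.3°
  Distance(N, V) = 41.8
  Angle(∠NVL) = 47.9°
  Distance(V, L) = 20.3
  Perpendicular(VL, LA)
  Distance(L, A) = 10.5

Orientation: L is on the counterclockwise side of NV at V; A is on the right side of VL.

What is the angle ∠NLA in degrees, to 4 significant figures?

166.0°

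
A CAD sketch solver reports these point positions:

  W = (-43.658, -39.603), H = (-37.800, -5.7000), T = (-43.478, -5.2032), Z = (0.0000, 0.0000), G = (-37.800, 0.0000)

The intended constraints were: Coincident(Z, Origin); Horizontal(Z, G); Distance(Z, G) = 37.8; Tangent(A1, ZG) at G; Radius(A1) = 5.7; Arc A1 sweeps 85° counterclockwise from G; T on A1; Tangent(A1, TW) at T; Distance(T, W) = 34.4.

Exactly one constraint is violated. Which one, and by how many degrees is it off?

Tangent(A1, TW) at T — off by 4.70°.

Z = (0.00, 0.00) ✓; Z.y = 0.00, G.y = 0.00 ✓; |ZG| = 37.80 ✓; ∠(HG, GZ) = 90.00° ✓; |HG| = 5.700 ✓; bearing(H→T) − bearing(H→G) = 85.00° ✓; |HT| = 5.700 ✓; ∠(HT, TW) = 85.30° ✗; |TW| = 34.40 ✓.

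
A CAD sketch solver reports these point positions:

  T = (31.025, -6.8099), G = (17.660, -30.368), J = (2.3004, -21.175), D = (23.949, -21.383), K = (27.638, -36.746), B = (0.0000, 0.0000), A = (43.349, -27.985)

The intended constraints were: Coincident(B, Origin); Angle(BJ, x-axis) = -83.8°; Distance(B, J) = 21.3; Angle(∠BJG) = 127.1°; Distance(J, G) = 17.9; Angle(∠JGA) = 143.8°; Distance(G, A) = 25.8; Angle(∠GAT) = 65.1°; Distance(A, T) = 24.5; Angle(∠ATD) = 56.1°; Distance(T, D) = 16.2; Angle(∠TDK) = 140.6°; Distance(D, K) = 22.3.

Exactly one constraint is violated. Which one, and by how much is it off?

Distance(D, K) = 22.3 — off by 6.50.

B = (0.00, 0.00) ✓; BJ at -83.80° ✓; |BJ| = 21.30 ✓; ∠BJG = 127.1° ✓; |JG| = 17.90 ✓; ∠JGA = 143.8° ✓; |GA| = 25.80 ✓; ∠GAT = 65.10° ✓; |AT| = 24.50 ✓; ∠ATD = 56.10° ✓; |TD| = 16.20 ✓; ∠TDK = 140.6° ✓; |DK| = 15.80 ✗.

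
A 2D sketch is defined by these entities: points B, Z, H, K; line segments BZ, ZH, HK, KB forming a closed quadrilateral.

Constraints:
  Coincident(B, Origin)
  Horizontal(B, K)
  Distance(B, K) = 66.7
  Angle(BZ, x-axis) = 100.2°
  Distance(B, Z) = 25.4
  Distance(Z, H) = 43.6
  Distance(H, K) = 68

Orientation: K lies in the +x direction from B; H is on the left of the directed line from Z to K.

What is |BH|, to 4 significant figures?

61.42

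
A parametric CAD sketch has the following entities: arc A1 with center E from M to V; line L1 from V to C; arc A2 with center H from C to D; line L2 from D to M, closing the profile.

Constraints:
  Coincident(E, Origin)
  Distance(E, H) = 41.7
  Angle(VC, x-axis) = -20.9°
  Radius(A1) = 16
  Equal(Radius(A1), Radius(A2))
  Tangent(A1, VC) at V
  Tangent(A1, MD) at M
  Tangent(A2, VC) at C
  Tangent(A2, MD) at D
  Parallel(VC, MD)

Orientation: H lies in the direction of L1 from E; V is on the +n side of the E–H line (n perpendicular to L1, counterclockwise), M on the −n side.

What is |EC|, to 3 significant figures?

44.7

Tangency of A1 to both parallel lines with radius 16.0 puts V and M at E ± 16.0·n: V = (5.71, 14.9), M = (-5.71, -14.9). Equal radii place C and D the same way about H: C = H + 16.0·n = (44.7, 0.0713), D = H − 16.0·n = (33.2, -29.8). Then |EC| = |C − E| = 44.7.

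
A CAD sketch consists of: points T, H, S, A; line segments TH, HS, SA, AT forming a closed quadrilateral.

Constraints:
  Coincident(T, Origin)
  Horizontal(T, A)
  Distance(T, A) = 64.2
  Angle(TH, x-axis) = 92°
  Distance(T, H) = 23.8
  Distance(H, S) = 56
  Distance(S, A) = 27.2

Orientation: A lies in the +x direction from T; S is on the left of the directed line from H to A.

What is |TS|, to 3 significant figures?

60.8

Checks: |HS| = 56.00 ✓; |SA| = 27.20 ✓.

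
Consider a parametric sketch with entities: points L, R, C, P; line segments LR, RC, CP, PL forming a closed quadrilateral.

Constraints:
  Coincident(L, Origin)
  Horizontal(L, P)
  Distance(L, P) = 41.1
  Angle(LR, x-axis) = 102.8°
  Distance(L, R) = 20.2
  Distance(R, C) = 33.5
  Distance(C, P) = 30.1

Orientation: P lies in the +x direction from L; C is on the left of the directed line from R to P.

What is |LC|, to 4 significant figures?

39.15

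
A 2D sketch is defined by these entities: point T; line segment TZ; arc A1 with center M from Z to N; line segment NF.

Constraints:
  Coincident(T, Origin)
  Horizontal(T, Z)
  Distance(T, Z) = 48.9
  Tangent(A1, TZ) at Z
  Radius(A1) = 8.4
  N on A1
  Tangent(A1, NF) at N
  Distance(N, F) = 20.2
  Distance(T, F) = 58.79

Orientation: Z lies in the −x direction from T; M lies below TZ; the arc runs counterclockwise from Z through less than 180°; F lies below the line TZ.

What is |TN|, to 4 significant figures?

57.93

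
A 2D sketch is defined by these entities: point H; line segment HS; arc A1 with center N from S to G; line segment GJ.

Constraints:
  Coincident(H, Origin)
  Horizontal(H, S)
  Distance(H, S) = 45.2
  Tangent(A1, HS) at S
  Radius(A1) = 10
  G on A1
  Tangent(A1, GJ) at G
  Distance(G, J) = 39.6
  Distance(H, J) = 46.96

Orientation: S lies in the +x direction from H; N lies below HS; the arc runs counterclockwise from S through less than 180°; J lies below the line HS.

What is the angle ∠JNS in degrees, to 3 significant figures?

142°

H is at the origin; H and S share the same y with |HS| = 45.2 and S on the +x side, so S = (45.2, 0.00). The tangent condition forces NS to be normal to HS, so N = S + (0, -10) = (45.2, -10.0). Since NG ⟂ GJ (tangency), |NJ| = √(10.0² + 39.6²) = 40.8 regardless of where G sits on A1. So J lies on both circle(H, 46.96) and circle(N, 40.8); the below-HS intersection is J = (20.3, -42.4). G is the foot of the tangent from J: G = (36.0, -6.02).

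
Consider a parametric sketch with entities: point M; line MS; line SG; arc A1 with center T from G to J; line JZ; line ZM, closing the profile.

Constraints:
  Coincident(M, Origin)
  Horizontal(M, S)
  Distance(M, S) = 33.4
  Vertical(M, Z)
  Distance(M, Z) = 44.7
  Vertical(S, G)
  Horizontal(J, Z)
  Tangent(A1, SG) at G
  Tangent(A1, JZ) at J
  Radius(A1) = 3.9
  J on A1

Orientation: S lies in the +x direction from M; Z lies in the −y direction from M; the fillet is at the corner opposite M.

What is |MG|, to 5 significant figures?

52.728

The virtual corner opposite M is at (33.400, -44.700). Tangency of A1 to SG means the radius TG is perpendicular to SG and A1 meets JZ tangentially, so TJ is at right angles to JZ, with radius 3.9, so the center T sits 3.9 in from both sides at T = (29.500, -40.800). That places the tangent points at G = (33.400, -40.800) on SG and J = (29.500, -44.700) on JZ. Then |MG| = |G − M| = 52.728.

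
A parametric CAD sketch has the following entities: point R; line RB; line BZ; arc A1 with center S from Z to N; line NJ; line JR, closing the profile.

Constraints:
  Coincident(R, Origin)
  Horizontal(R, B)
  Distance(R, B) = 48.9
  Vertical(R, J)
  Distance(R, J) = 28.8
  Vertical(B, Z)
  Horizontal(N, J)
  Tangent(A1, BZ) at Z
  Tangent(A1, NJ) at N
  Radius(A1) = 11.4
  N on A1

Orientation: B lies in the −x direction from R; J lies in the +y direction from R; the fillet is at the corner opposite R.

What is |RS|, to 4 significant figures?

41.34

R is at the origin; RB is horizontal with |RB| = 48.9 and B on the −x side, so B = (-48.90, 0.000). R and J share the same x with |RJ| = 28.8 and J on the +y side, so J = (0.000, 28.80). The virtual corner opposite R is at (-48.90, 28.80). Tangency of A1 to BZ means the radius SZ is perpendicular to BZ and the tangent condition forces SN to be normal to NJ, with radius 11.4, so the center S sits 11.4 in from both sides at S = (-37.50, 17.40). Then |RS| = |S − R| = 41.34.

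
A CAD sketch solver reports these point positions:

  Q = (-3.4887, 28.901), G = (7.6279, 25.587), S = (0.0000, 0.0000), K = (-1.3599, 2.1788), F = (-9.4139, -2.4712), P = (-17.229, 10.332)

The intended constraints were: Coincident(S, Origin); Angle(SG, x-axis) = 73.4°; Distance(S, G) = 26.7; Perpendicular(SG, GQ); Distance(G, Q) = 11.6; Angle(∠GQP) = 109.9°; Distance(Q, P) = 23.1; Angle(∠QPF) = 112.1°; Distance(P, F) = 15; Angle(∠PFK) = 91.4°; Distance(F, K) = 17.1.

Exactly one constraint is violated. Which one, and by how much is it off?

Distance(F, K) = 17.1 — off by 7.80.

S = (0.00, 0.00) ✓; SG at 73.40° ✓; |SG| = 26.70 ✓; ∠(SG, GQ) = 90.00° ✓; |GQ| = 11.60 ✓; ∠GQP = 109.9° ✓; |QP| = 23.10 ✓; ∠QPF = 112.1° ✓; |PF| = 15.00 ✓; ∠PFK = 91.40° ✓; |FK| = 9.300 ✗.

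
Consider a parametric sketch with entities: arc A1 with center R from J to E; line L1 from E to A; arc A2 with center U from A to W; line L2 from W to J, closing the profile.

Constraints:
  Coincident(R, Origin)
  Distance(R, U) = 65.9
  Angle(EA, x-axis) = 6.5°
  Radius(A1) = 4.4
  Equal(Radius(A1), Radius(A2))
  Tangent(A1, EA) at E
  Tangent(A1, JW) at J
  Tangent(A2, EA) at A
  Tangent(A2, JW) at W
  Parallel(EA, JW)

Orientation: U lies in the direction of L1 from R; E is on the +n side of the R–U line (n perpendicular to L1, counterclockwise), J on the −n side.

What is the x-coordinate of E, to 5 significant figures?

-0.49809

R is at the origin and U lies 65.9 along u from R, so U = 65.9·u = (65.476, 7.4601). Tangency of A1 to both parallel lines with radius 4.4 puts E and J at R ± 4.4·n: E = (-0.49809, 4.3717), J = (0.49809, -4.3717). So E.x = -0.49809.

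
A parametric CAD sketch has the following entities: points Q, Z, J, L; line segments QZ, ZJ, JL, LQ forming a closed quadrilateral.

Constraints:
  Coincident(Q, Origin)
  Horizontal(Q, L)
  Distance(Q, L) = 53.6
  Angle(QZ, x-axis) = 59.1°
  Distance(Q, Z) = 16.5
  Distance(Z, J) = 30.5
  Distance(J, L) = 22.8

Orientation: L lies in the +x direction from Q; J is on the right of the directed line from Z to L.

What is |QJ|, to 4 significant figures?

32.07

Checks: |ZJ| = 30.50 ✓; |JL| = 22.80 ✓.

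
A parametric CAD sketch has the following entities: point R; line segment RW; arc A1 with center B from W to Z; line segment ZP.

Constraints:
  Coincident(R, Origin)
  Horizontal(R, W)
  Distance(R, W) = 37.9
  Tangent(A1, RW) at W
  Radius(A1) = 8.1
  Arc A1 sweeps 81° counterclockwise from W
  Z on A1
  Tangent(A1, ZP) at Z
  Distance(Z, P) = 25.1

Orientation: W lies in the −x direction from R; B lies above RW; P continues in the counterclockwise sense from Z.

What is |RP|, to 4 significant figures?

40.92

R is at the origin; RW is horizontal with |RW| = 37.9 and W on the −x side, so W = (-37.90, 0.000). Since A1 is tangent to RW there, BW ⟂ RW, so B = W + (0, 8.1) = (-37.90, 8.100). On A1, W sits at bearing -90° from B; an 81° counterclockwise sweep puts Z at bearing -9°, so Z = B + 8.1·(cos -9°, sin -9°) = (-29.90, 6.833). Tangency of A1 to ZP means the radius BZ is perpendicular to ZP, so ZP runs along (−sin -9°, cos -9°); with |ZP| = 25.1, P = (-25.97, 31.62). Then |RP| = |P − R| = 40.92.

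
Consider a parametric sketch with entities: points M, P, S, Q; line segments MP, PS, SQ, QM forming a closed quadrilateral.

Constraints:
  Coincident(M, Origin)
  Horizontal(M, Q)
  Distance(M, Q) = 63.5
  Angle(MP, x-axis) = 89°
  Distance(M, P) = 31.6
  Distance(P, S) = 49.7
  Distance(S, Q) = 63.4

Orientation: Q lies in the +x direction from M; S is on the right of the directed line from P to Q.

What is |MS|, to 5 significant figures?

18.262

Checks: |PS| = 49.70 ✓; |SQ| = 63.40 ✓.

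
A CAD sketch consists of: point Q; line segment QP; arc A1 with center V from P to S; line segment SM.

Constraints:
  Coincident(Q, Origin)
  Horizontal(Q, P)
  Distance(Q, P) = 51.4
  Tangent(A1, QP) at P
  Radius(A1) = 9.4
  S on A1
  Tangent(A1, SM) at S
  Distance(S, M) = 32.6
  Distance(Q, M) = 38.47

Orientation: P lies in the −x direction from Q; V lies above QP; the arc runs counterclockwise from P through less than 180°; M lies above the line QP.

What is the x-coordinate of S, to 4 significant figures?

-43.88

Q is at the origin; QP is horizontal with |QP| = 51.4 and P on the −x side, so P = (-51.40, 0.000). A1 meets QP tangentially, so VP is at right angles to QP, so V = P + (0, 9.4) = (-51.40, 9.400). Since VS ⟂ SM (tangency), |VM| = √(9.4² + 32.6²) = 33.93 regardless of where S sits on A1. So M lies on both circle(Q, 38.47) and circle(V, 33.93); the above-QP intersection is M = (-24.30, 29.82). S is the foot of the tangent from M: S = (-43.88, 3.754).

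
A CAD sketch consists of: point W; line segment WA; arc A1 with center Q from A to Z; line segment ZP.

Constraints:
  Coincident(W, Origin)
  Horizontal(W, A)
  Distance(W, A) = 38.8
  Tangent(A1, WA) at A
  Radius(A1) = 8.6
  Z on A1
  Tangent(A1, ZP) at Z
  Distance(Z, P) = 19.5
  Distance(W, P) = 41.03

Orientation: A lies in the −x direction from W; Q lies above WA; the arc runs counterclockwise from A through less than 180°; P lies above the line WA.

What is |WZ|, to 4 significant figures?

31.38

Checks: |QZ| = 8.600 ✓; ∠(QZ, ZP) = 90.00° ✓; |ZP| = 19.50 ✓; |WP| = 41.03 ✓.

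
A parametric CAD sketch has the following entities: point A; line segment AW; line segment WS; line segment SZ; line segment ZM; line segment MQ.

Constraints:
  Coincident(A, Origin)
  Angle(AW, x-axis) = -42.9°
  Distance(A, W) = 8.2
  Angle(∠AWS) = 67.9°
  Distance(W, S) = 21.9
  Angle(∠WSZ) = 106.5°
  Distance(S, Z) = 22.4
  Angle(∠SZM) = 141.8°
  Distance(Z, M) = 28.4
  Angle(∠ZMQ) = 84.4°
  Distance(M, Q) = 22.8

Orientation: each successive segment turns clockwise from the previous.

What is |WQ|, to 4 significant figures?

37.49

A is at the origin; AW runs at -42.9° with length 8.2, so W = (6.007, -5.582). ∠AWS = 67.9° gives WS at -155.0° from the x-axis; with |WS| = 21.9, S = (-13.84, -14.84). ∠WSZ = 106.5° gives SZ at 131.5° from the x-axis; with |SZ| = 22.4, Z = (-28.68, 1.939). ∠SZM = 141.8° gives ZM at 93.30° from the x-axis; with |ZM| = 28.4, M = (-30.32, 30.29). ∠ZMQ = 84.4° gives MQ at -2.300° from the x-axis; with |MQ| = 22.8, Q = (-7.537, 29.38). Then |WQ| = |Q − W| = 37.49.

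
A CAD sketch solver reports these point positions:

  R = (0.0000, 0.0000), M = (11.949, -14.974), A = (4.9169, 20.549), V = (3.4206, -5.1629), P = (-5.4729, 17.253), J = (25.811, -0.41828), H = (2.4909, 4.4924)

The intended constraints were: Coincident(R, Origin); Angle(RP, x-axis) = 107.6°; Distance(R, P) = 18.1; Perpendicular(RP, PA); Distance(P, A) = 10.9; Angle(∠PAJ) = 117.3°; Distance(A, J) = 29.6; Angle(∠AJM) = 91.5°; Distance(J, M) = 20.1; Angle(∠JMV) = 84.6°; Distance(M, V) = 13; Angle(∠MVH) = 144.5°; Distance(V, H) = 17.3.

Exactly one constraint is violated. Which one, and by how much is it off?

Distance(V, H) = 17.3 — off by 7.60.

R = (0.00, 0.00) ✓; RP at 107.6° ✓; |RP| = 18.10 ✓; ∠(RP, PA) = 90.00° ✓; |PA| = 10.90 ✓; ∠PAJ = 117.3° ✓; |AJ| = 29.60 ✓; ∠AJM = 91.50° ✓; |JM| = 20.10 ✓; ∠JMV = 84.60° ✓; |MV| = 13.00 ✓; ∠MVH = 144.5° ✓; |VH| = 9.700 ✗.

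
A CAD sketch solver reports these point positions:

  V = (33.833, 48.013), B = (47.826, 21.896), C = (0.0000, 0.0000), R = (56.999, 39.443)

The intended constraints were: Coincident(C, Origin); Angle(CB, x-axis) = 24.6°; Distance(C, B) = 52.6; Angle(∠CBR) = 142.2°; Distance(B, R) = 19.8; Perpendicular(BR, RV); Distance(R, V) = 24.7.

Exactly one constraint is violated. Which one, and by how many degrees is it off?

Perpendicular(BR, RV) — off by 7.30°.

C = (0.00, 0.00) ✓; CB at 24.60° ✓; |CB| = 52.60 ✓; ∠CBR = 142.2° ✓; |BR| = 19.80 ✓; ∠(BR, RV) = 97.30° ✗; |RV| = 24.70 ✓.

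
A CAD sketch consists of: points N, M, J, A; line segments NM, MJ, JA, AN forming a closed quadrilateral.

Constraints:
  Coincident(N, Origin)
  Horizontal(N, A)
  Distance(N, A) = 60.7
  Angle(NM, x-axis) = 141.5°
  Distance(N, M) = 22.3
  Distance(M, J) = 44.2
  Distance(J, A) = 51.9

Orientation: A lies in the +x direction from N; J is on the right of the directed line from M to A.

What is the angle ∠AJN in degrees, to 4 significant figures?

102.0°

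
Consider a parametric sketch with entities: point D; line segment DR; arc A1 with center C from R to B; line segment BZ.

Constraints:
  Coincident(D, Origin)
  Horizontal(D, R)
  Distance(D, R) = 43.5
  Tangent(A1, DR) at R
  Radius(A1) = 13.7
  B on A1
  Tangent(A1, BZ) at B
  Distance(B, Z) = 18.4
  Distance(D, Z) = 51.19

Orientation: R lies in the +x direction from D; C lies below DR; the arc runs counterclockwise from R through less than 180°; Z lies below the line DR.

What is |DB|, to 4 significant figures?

35.64

D is at the origin; DR is horizontal with |DR| = 43.5 and R on the +x side, so R = (43.50, 0.000). Tangency of A1 to DR means the radius CR is perpendicular to DR, so C = R + (0, -13.7) = (43.50, -13.70). Since CB ⟂ BZ (tangency), |CZ| = √(13.7² + 18.4²) = 22.94 regardless of where B sits on A1. So Z lies on both circle(D, 51.19) and circle(C, 22.94); the below-DR intersection is Z = (36.76, -35.63). B is the foot of the tangent from Z: B = (30.59, -18.29).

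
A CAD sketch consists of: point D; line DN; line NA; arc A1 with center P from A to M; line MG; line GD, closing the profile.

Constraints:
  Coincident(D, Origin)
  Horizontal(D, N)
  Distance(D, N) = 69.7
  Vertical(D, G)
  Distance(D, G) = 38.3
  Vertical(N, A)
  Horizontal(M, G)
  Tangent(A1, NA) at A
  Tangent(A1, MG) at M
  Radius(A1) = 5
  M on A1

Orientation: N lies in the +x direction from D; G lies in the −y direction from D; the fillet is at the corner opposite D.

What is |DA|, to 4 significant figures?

77.25

D is at the origin; D and N share the same y with |DN| = 69.7 and N on the +x side, so N = (69.70, 0.000). DG is vertical with |DG| = 38.3 and G on the −y side, so G = (0.000, -38.30). The virtual corner opposite D is at (69.70, -38.30). The tangent condition forces PA to be normal to NA and A1 meets MG tangentially, so PM is at right angles to MG, with radius 5.0, so the center P sits 5.0 in from both sides at P = (64.70, -33.30). That places the tangent points at A = (69.70, -33.30) on NA and M = (64.70, -38.30) on MG. Then |DA| = |A − D| = 77.25.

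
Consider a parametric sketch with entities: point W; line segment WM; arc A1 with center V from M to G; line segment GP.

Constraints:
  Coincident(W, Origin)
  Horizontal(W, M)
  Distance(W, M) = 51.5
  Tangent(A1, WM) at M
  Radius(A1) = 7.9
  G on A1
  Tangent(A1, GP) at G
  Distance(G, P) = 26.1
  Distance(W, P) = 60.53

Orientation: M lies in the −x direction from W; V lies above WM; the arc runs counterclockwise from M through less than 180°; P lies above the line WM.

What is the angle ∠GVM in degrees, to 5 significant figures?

102.27°

W is at the origin; W and M share the same y with |WM| = 51.5 and M on the −x side, so M = (-51.500, 0.0000). The tangent condition forces VM to be normal to WM, so V = M + (0, 7.9) = (-51.500, 7.9000). Since VG ⟂ GP (tangency), |VP| = √(7.9² + 26.1²) = 27.269 regardless of where G sits on A1. So P lies on both circle(W, 60.53) and circle(V, 27.269); the above-WM intersection is P = (-49.326, 35.083). G is the foot of the tangent from P: G = (-43.780, 9.5787).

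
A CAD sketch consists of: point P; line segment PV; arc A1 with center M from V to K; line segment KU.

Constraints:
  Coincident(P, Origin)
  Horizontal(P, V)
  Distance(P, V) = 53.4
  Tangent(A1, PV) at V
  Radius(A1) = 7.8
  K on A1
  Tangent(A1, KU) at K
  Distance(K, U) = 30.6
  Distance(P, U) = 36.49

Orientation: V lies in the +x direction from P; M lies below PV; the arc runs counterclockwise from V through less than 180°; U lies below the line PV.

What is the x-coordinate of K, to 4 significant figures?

47.71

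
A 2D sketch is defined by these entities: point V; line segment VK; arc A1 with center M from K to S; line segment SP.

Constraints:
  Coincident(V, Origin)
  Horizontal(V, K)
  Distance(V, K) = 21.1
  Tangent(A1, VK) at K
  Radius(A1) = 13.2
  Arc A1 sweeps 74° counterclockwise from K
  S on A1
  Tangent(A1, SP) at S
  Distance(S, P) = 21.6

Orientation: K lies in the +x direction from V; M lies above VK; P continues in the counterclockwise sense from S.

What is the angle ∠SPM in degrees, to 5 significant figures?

31.430°

V is at the origin; VK is horizontal with |VK| = 21.1 and K on the +x side, so K = (21.100, 0.0000). Since A1 is tangent to VK there, MK ⟂ VK, so M = K + (0, 13.2) = (21.100, 13.200). On A1, K sits at bearing -90° from M; a 74° counterclockwise sweep puts S at bearing -16°, so S = M + 13.2·(cos -16°, sin -16°) = (33.789, 9.5616). The tangent condition forces MS to be normal to SP, so SP runs along (−sin -16°, cos -16°); with |SP| = 21.6, P = (39.742, 30.325). Then cos ∠SPM = PS·PM / (|PS||PM|), giving 31.430°.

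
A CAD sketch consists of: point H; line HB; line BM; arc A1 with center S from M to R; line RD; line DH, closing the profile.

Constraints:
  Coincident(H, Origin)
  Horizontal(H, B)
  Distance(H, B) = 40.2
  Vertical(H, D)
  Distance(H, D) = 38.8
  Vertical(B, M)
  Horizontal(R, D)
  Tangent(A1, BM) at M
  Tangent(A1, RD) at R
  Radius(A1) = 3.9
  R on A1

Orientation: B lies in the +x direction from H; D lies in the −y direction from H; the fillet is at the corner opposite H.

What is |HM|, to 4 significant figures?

53.24

H is at the origin; H and B share the same y with |HB| = 40.2 and B on the +x side, so B = (40.20, 0.000). HD is vertical with |HD| = 38.8 and D on the −y side, so D = (0.000, -38.80). The virtual corner opposite H is at (40.20, -38.80). A1 meets BM tangentially, so SM is at right angles to BM and tangency of A1 to RD means the radius SR is perpendicular to RD, with radius 3.9, so the center S sits 3.9 in from both sides at S = (36.30, -34.90). That places the tangent points at M = (40.20, -34.90) on BM and R = (36.30, -38.80) on RD. Then |HM| = |M − H| = 53.24.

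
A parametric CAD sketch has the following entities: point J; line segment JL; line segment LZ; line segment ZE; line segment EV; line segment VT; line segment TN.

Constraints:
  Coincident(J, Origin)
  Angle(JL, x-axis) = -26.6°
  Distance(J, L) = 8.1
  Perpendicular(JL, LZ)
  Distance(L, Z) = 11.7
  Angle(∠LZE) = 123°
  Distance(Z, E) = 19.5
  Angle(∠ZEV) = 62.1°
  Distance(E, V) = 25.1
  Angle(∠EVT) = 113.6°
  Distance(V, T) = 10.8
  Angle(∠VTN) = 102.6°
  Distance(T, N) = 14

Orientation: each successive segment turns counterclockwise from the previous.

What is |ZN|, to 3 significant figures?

9.05

∠EVT = 113.6° gives VT at -55.3° from the x-axis; with |VT| = 10.8, T = (-4.43, -6.58). ∠VTN = 102.6° gives TN at 22.1° from the x-axis; with |TN| = 14.0, N = (8.54, -1.31). Then |ZN| = |N − Z| = 9.05.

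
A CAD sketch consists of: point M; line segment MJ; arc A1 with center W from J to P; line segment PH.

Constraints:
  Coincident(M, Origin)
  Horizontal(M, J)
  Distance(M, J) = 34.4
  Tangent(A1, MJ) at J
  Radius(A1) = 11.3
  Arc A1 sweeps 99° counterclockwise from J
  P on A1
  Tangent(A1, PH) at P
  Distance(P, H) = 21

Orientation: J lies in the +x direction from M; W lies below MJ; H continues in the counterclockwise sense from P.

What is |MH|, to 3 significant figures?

43.0

M is at the origin; MJ is horizontal with |MJ| = 34.4 and J on the +x side, so J = (34.4, 0.00). Tangency of A1 to MJ means the radius WJ is perpendicular to MJ, so W = J + (0, -11.3) = (34.4, -11.3). On A1, J sits at bearing 90° from W; a 99° counterclockwise sweep puts P at bearing 189°, so P = W + 11.3·(cos 189°, sin 189°) = (23.2, -13.1). Since A1 is tangent to PH there, WP ⟂ PH, so PH runs along (−sin 189°, cos 189°); with |PH| = 21.0, H = (26.5, -33.8). Then |MH| = |H − M| = 43.0.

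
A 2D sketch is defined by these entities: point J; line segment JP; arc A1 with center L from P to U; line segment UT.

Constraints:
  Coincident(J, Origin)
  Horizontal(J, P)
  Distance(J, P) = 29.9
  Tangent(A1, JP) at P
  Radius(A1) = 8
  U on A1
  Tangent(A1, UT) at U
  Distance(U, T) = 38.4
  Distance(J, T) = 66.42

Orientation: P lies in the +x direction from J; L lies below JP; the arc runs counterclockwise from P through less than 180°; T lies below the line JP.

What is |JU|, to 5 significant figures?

28.348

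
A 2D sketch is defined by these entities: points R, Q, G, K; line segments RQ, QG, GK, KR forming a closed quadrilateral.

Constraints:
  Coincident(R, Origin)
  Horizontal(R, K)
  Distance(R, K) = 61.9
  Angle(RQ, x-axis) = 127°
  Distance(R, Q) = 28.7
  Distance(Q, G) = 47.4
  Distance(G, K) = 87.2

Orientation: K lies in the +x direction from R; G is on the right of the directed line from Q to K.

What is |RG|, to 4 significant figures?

32.65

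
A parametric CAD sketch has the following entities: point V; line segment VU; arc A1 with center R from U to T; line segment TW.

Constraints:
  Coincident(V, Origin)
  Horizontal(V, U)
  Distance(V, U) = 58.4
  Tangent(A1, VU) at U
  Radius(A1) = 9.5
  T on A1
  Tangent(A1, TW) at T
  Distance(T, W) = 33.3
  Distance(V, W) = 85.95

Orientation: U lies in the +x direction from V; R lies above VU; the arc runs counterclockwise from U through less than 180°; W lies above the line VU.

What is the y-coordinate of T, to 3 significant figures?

6.91

Checks: ∠(RU, UV) = 90.00° ✓; |RT| = 9.500 ✓; ∠(RT, TW) = 90.00° ✓; |TW| = 33.30 ✓; |VW| = 85.95 ✓.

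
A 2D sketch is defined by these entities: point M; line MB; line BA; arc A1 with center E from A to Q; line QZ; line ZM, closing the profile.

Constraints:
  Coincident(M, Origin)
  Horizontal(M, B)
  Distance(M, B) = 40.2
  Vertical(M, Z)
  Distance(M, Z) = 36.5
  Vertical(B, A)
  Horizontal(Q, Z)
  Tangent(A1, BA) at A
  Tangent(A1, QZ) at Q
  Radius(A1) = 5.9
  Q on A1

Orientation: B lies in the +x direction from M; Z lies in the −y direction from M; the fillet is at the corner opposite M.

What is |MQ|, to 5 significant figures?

50.087

M is at the origin; M and B share the same y with |MB| = 40.2 and B on the +x side, so B = (40.200, 0.0000). M and Z share the same x with |MZ| = 36.5 and Z on the −y side, so Z = (0.0000, -36.500). The virtual corner opposite M is at (40.200, -36.500). Since A1 is tangent to BA there, EA ⟂ BA and A1 meets QZ tangentially, so EQ is at right angles to QZ, with radius 5.9, so the center E sits 5.9 in from both sides at E = (34.300, -30.600). That places the tangent points at A = (40.200, -30.600) on BA and Q = (34.300, -36.500) on QZ. Then |MQ| = |Q − M| = 50.087.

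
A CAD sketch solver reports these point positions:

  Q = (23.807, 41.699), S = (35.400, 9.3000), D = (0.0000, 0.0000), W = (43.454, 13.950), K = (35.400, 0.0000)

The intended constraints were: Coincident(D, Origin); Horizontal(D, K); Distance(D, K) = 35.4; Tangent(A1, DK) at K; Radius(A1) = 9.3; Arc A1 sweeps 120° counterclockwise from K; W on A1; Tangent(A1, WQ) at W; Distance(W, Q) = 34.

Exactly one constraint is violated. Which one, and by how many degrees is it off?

Tangent(A1, WQ) at W — off by 5.30°.

D = (0.00, 0.00) ✓; D.y = 0.00, K.y = 0.00 ✓; |DK| = 35.40 ✓; ∠(SK, KD) = 90.00° ✓; |SK| = 9.300 ✓; bearing(S→W) − bearing(S→K) = 120.0° ✓; |SW| = 9.300 ✓; ∠(SW, WQ) = 84.70° ✗; |WQ| = 34.00 ✓.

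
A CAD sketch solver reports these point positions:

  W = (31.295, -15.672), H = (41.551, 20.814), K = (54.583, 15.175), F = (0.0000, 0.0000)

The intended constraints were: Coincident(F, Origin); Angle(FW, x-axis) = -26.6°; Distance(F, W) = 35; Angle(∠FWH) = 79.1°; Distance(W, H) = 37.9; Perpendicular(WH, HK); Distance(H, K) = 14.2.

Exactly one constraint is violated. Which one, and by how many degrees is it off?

Perpendicular(WH, HK) — off by 7.70°.

F = (0.00, 0.00) ✓; FW at -26.60° ✓; |FW| = 35.00 ✓; ∠FWH = 79.10° ✓; |WH| = 37.90 ✓; ∠(WH, HK) = 97.70° ✗; |HK| = 14.20 ✓.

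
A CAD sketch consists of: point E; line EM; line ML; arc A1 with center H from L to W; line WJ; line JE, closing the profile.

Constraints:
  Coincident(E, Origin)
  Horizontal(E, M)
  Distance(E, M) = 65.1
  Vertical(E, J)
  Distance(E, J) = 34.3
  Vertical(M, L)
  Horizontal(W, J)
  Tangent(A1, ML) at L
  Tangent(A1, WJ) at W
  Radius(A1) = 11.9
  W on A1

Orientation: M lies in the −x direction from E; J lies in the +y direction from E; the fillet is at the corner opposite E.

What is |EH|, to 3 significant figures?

57.7

E is at the origin; E and M share the same y with |EM| = 65.1 and M on the −x side, so M = (-65.1, 0.00). E and J share the same x with |EJ| = 34.3 and J on the +y side, so J = (0.00, 34.3). The virtual corner opposite E is at (-65.1, 34.3). A1 meets ML tangentially, so HL is at right angles to ML and A1 meets WJ tangentially, so HW is at right angles to WJ, with radius 11.9, so the center H sits 11.9 in from both sides at H = (-53.2, 22.4). Then |EH| = |H − E| = 57.7.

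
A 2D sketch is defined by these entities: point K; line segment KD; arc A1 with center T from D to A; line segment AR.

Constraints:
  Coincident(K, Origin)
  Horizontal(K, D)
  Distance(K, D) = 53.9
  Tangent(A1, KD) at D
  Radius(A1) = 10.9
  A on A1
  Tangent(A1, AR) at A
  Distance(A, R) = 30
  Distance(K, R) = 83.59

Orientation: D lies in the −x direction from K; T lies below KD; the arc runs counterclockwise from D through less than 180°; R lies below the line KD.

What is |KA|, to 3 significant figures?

64.0

Checks: ∠(TD, DK) = 90.00° ✓; |TD| = 10.90 ✓; |TA| = 10.90 ✓; ∠(TA, AR) = 90.00° ✓; |AR| = 30.00 ✓; |KR| = 83.59 ✓.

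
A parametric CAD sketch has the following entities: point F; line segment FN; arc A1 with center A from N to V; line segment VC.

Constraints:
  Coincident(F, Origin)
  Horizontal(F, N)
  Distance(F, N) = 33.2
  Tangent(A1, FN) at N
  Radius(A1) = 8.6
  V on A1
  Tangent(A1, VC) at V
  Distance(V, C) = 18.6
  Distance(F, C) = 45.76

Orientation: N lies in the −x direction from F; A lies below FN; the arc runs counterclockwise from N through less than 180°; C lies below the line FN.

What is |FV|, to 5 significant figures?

42.878

Checks: F = (0.00, 0.00) ✓; |AV| = 8.600 ✓; ∠(AV, VC) = 90.00° ✓; |VC| = 18.60 ✓; |FC| = 45.76 ✓.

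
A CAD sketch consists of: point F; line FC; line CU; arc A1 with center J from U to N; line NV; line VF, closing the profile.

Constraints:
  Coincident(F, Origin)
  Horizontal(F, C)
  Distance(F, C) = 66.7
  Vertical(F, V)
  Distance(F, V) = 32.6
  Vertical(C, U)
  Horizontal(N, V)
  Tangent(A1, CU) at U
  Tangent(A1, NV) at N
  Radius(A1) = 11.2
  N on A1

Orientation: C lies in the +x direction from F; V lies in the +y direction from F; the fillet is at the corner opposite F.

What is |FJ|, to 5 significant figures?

59.483

F is at the origin; FC is horizontal with |FC| = 66.7 and C on the +x side, so C = (66.700, 0.0000). F and V share the same x with |FV| = 32.6 and V on the +y side, so V = (0.0000, 32.600). The virtual corner opposite F is at (66.700, 32.600). Tangency of A1 to CU means the radius JU is perpendicular to CU and the tangent condition forces JN to be normal to NV, with radius 11.2, so the center J sits 11.2 in from both sides at J = (55.500, 21.400). Then |FJ| = |J − F| = 59.483.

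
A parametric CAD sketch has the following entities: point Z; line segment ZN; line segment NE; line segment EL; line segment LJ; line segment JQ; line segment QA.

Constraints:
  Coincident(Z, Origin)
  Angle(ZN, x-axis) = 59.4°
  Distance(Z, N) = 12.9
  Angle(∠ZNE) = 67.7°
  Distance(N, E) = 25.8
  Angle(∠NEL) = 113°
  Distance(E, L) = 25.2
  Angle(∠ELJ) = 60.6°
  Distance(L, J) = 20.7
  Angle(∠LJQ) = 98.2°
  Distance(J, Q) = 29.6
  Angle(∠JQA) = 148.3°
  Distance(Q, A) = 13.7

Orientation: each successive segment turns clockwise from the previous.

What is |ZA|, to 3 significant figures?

36.3

Z is at the origin; ZN runs at 59.4° with length 12.9, so N = (6.57, 11.1). ∠ZNE = 67.7° gives NE at -52.9° from the x-axis; with |NE| = 25.8, E = (22.1, -9.47). ∠NEL = 113.0° gives EL at -120° from the x-axis; with |EL| = 25.2, L = (9.57, -31.3). ∠ELJ = 60.6° gives LJ at 121° from the x-axis; with |LJ| = 20.7, J = (-1.00, -13.5). ∠LJQ = 98.2° gives JQ at 38.9° from the x-axis; with |JQ| = 29.6, Q = (22.0, 5.07). ∠JQA = 148.3° gives QA at 7.20° from the x-axis; with |QA| = 13.7, A = (35.6, 6.78). Then |ZA| = |A − Z| = 36.3.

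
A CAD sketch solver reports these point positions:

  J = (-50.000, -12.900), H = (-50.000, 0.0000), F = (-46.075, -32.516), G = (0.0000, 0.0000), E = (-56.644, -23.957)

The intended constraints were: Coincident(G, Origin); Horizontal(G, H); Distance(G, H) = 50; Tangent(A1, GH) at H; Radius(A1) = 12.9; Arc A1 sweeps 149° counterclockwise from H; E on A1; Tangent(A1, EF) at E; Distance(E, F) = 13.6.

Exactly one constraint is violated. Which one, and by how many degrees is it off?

Tangent(A1, EF) at E — off by 8.00°.

G = (0.00, 0.00) ✓; G.y = 0.00, H.y = 0.00 ✓; |GH| = 50.00 ✓; ∠(JH, HG) = 90.00° ✓; |JH| = 12.90 ✓; bearing(J→E) − bearing(J→H) = 149.0° ✓; |JE| = 12.90 ✓; ∠(JE, EF) = 98.00° ✗; |EF| = 13.60 ✓.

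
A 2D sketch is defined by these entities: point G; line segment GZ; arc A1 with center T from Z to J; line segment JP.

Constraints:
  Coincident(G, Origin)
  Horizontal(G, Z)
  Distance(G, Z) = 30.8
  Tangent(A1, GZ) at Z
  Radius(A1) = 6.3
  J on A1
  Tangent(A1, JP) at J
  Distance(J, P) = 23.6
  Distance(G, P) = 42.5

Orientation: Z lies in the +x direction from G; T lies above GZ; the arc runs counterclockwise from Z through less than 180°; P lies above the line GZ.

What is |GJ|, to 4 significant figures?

37.70

G is at the origin; GZ is horizontal with |GZ| = 30.8 and Z on the +x side, so Z = (30.80, 0.000). Since A1 is tangent to GZ there, TZ ⟂ GZ, so T = Z + (0, 6.3) = (30.80, 6.300). Since TJ ⟂ JP (tangency), |TP| = √(6.3² + 23.6²) = 24.43 regardless of where J sits on A1. So P lies on both circle(G, 42.5) and circle(T, 24.43); the above-GZ intersection is P = (29.40, 30.69). J is the foot of the tangent from P: J = (36.78, 8.270).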